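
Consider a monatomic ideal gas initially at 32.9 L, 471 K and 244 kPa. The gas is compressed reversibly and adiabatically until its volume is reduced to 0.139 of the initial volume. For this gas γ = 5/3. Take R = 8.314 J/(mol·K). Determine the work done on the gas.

32800 J

n = P₁V₁/(RT₁) = 244×32.9/(8.314×471) = 2.05 mol.
Adiabatic: TV^(γ−1) = const ⇒ T₂ = 471×(7.19)^0.667 = 1760 K; PV^γ = const ⇒ P₂ = 6540 kPa.
ΔU = nCvΔT = 2.05×12.5×(1760−471) = 32800 J.
Q = 0 for an adiabatic process, so W = −ΔU = -32800 J.
Work done on the gas = −W_by = 32800 J.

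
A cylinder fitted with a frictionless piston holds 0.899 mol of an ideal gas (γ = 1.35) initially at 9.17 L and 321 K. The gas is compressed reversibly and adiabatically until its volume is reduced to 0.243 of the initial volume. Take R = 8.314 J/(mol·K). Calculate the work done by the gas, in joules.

P₁ = nRT₁/V₁ = 0.899×8.314×321/9.17 = 262 kPa.
Adiabatic: TV^(γ−1) = const ⇒ T₂ = 321×(4.12)^0.350 = 527 K; PV^γ = const ⇒ P₂ = 1770 kPa.
ΔU = nCvΔT = 0.899×23.8×(527−321) = 4390 J.
Q = 0 for an adiabatic process, so W = −ΔU = -4390 J.

-4390 J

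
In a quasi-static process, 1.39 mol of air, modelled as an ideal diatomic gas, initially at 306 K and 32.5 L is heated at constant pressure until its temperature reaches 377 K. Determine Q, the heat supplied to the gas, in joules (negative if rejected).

2870 J

P₁ = nRT₁/V₁ = 1.39×8.314×306/32.5 = 109 kPa.
Isobaric: P stays 109 kPa; V/T = const ⇒ T₂ = 377 K, V₂ = 40.0 L.
W = PΔV = 109×(40.0−32.5) kPa·L = 821 J.
ΔU = nCvΔT = 1.39×20.8×(377−306) = 2050 J.
Q = ΔU + W = nCpΔT = 2870 J.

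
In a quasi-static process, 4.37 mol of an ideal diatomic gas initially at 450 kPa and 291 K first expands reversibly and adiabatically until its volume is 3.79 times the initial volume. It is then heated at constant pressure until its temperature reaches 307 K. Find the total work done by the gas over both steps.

15900 J

V₁ = nRT₁/P₁ = 4.37×8.314×291/450 = 23.5 L.
Step 1 — Adiabatic: TV^(γ−1) = const ⇒ T₂ = 291×(0.264)^0.400 = 171 K; PV^γ = const ⇒ P₂ = 69.7 kPa.
ΔU = nCvΔT = 4.37×20.8×(171−291) = -10900 J.
Q = 0 for an adiabatic process, so W = −ΔU = 10900 J.
State after step 1: P = 69.7 kPa, V = 89.0 L, T = 171 K.
Step 2 — Isobaric: P stays 69.7 kPa; V/T = const ⇒ T₂ = 307 K, V₂ = 160 L.
W = PΔV = 69.7×(160−89.0) kPa·L = 4950 J.
ΔU = nCvΔT = 4.37×20.8×(307−171) = 12400 J.
Q = ΔU + W = nCpΔT = 17300 J.
Net over both steps: W = 15900 J, Q = 17300 J, ΔU = 1450 J.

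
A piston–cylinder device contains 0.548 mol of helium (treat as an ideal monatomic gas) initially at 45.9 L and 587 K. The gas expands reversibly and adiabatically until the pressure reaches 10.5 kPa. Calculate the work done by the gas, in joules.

P₁ = nRT₁/V₁ = 0.548×8.314×587/45.9 = 58.3 kPa.
Adiabatic: T₂/T₁ = (P₂/P₁)^((γ−1)/γ) ⇒ T₂ = 587×(0.180)^0.400 = 296 K; V₂ = 128 L.
ΔU = nCvΔT = 0.548×12.5×(296−587) = -1990 J.
Q = 0 for an adiabatic process, so W = −ΔU = 1990 J.

1990 J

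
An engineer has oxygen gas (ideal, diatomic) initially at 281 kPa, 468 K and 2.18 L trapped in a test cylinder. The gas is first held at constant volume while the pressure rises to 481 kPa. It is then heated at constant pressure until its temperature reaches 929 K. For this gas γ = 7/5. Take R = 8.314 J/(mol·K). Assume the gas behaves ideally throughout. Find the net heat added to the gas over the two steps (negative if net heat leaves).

1680 J

n = P₁V₁/(RT₁) = 281×2.18/(8.314×468) = 0.157 mol.
Step 1 — Isochoric: V stays 2.18 L; P/T = const ⇒ T₂ = 801 K, P₂ = 481 kPa.
W = 0 (no volume change).
ΔU = nCvΔT = 0.157×20.8×(801−468) = 1090 J.
Q = ΔU = 1090 J.
State after step 1: P = 481 kPa, V = 2.18 L, T = 801 K.
Step 2 — Isobaric: P stays 481 kPa; V/T = const ⇒ T₂ = 929 K, V₂ = 2.53 L.
W = PΔV = 481×(2.53−2.18) kPa·L = 167 J.
ΔU = nCvΔT = 0.157×20.8×(929−801) = 419 J.
Q = ΔU + W = nCpΔT = 586 J.
Net over both steps: W = 167 J, Q = 1680 J, ΔU = 1510 J.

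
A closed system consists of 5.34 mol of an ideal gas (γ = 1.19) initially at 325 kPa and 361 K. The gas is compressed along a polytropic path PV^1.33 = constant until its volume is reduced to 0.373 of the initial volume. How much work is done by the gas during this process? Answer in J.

V₁ = nRT₁/P₁ = 5.34×8.314×361/325 = 49.3 L.
Polytropic n=1.33: T₂ = T₁(V₁/V₂)^(n−1) = 361×(2.68)^0.33 = 500 K; P₂ = P₁(V₁/V₂)^n = 1210 kPa.
W = (P₁V₁−P₂V₂)/(n−1) = (325×49.3−1210×18.4)/0.33 = -18700 J.

-18700 J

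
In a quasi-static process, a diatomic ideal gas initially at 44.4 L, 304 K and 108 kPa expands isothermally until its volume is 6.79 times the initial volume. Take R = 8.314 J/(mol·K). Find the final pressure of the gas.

15.9 kPa

Isothermal: T stays 304 K; PV = const ⇒ V₂ = 301 L, P₂ = 15.9 kPa.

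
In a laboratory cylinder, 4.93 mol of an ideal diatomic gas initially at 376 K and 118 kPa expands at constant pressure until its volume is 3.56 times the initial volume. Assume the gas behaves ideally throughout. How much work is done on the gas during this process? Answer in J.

V₁ = nRT₁/P₁ = 4.93×8.314×376/118 = 131 L.
Isobaric: P stays 118 kPa; V/T = const ⇒ T₂ = 1340 K, V₂ = 465 L.
W = PΔV = 118×(465−131) kPa·L = 39500 J.
Work done on the gas = −W_by = -39500 J.

-39500 J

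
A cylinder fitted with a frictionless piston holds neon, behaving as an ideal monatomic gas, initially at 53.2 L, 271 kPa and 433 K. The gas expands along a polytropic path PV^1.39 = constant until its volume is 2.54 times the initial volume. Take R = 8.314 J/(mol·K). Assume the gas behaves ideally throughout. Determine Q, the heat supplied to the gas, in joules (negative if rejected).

n = P₁V₁/(RT₁) = 271×53.2/(8.314×433) = 4.00 mol.
Polytropic n=1.39: T₂ = T₁(V₁/V₂)^(n−1) = 433×(0.394)^0.39 = 301 K; P₂ = P₁(V₁/V₂)^n = 74.2 kPa.
W = (P₁V₁−P₂V₂)/(n−1) = (271×53.2−74.2×135)/0.39 = 11300 J.
ΔU = nCvΔT = 4.00×12.5×(301−433) = -6590 J.
Q = ΔU + W = 4680 J.

4680 J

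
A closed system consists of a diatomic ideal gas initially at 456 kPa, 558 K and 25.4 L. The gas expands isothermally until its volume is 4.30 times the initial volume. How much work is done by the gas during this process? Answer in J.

n = P₁V₁/(RT₁) = 456×25.4/(8.314×558) = 2.50 mol.
Isothermal: T stays 558 K; PV = const ⇒ V₂ = 109 L, P₂ = 106 kPa.
W = nRT ln(V₂/V₁) = 2.50×8.314×558×ln(4.30) = 16900 J.

16900 J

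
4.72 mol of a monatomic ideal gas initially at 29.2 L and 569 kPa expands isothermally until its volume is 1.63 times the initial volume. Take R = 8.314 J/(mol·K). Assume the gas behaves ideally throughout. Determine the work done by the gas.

T₁ = P₁V₁/(nR) = 569×29.2/(4.72×8.314) = 423 K.
Isothermal: T stays 423 K; PV = const ⇒ V₂ = 47.6 L, P₂ = 349 kPa.
W = nRT ln(V₂/V₁) = 4.72×8.314×423×ln(1.63) = 8120 J.

8120 J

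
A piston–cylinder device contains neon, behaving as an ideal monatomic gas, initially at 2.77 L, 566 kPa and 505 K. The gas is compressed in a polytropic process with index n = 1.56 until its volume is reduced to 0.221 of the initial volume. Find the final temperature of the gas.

1180 K

Polytropic n=1.56: T₂ = T₁(V₁/V₂)^(n−1) = 505×(4.52)^0.56 = 1180 K; P₂ = P₁(V₁/V₂)^n = 5960 kPa.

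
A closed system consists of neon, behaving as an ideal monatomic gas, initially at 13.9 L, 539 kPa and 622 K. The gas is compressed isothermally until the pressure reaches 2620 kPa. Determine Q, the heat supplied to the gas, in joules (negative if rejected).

n = P₁V₁/(RT₁) = 539×13.9/(8.314×622) = 1.45 mol.
Isothermal: T stays 622 K; PV = const ⇒ V₂ = 2.86 L, P₂ = 2620 kPa.
ΔU = 0 (ideal gas, T constant).
W = nRT ln(V₂/V₁) = 1.45×8.314×622×ln(0.206) = -11800 J.
Q = ΔU + W = -11800 J.

-11800 J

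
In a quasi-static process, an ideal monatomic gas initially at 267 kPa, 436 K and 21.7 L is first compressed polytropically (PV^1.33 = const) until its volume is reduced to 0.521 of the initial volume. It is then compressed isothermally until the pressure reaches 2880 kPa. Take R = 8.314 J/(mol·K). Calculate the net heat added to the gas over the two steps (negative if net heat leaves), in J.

-13000 J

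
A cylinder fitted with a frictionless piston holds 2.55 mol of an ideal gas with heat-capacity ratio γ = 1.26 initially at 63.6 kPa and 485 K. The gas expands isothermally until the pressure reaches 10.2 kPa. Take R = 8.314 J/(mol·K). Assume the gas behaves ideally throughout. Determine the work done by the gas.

18800 J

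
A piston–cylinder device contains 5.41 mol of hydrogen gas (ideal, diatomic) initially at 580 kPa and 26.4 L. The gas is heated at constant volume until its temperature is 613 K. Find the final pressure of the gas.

T₁ = P₁V₁/(nR) = 580×26.4/(5.41×8.314) = 340 K.
Isochoric: V stays 26.4 L; P/T = const ⇒ T₂ = 613 K, P₂ = 1040 kPa.

1040 kPa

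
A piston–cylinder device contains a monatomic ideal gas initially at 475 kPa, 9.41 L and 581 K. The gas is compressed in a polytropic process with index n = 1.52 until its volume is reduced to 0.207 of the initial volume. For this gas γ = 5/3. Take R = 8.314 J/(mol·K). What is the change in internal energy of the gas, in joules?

8500 J

n = P₁V₁/(RT₁) = 475×9.41/(8.314×581) = 0.925 mol.
Polytropic n=1.52: T₂ = T₁(V₁/V₂)^(n−1) = 581×(4.83)^0.52 = 1320 K; P₂ = P₁(V₁/V₂)^n = 5200 kPa.
For an ideal gas ΔU = nCvΔT with Cv = (3/2)R = 12.5 J/(mol·K).
ΔU = 0.925×12.5×(1320−581) = 8500 J.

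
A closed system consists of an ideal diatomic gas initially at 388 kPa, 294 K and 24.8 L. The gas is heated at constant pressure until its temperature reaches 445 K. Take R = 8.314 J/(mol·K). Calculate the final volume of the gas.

Isobaric: P stays 388 kPa; V/T = const ⇒ T₂ = 445 K, V₂ = 37.5 L.

37.5 L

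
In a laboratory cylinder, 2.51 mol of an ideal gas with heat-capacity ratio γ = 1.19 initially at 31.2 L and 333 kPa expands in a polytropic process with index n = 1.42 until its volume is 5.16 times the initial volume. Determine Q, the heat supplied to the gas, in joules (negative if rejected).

-14900 J

T₁ = P₁V₁/(nR) = 333×31.2/(2.51×8.314) = 498 K.
Polytropic n=1.42: T₂ = T₁(V₁/V₂)^(n−1) = 498×(0.194)^0.42 = 250 K; P₂ = P₁(V₁/V₂)^n = 32.4 kPa.
W = (P₁V₁−P₂V₂)/(n−1) = (333×31.2−32.4×161)/0.42 = 12300 J.
ΔU = nCvΔT = 2.51×43.8×(250−498) = -27200 J.
Q = ΔU + W = -14900 J.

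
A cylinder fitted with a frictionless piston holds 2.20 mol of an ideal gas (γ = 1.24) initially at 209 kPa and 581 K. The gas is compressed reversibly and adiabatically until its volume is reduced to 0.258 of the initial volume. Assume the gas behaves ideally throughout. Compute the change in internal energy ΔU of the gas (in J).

17000 J

V₁ = nRT₁/P₁ = 2.20×8.314×581/209 = 50.8 L.
Adiabatic: TV^(γ−1) = const ⇒ T₂ = 581×(3.88)^0.240 = 804 K; PV^γ = const ⇒ P₂ = 1120 kPa.
For an ideal gas ΔU = nCvΔT with Cv = R/(γ−1) = 34.6 J/(mol·K).
ΔU = 2.20×34.6×(804−581) = 17000 J.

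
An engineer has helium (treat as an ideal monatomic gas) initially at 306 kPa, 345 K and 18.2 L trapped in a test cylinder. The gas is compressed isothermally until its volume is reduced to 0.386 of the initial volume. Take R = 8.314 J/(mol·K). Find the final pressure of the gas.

793 kPa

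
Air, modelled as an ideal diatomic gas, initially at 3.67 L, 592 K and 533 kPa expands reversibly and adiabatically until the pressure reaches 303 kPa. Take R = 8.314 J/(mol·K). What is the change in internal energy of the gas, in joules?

-729 J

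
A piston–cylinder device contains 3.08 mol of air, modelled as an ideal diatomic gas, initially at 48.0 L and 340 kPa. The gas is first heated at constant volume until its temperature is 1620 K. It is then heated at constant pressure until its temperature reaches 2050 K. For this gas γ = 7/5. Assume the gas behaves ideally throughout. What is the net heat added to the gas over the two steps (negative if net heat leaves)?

101000 J

T₁ = P₁V₁/(nR) = 340×48.0/(3.08×8.314) = 637 K.
Step 1 — Isochoric: V stays 48.0 L; P/T = const ⇒ T₂ = 1620 K, P₂ = 864 kPa.
W = 0 (no volume change).
ΔU = nCvΔT = 3.08×20.8×(1620−637) = 62900 J.
Q = ΔU = 62900 J.
State after step 1: P = 864 kPa, V = 48.0 L, T = 1620 K.
Step 2 — Isobaric: P stays 864 kPa; V/T = const ⇒ T₂ = 2050 K, V₂ = 60.7 L.
W = PΔV = 864×(60.7−48.0) kPa·L = 11000 J.
ΔU = nCvΔT = 3.08×20.8×(2050−1620) = 27500 J.
Q = ΔU + W = nCpΔT = 38500 J.
Net over both steps: W = 11000 J, Q = 101000 J, ΔU = 90400 J.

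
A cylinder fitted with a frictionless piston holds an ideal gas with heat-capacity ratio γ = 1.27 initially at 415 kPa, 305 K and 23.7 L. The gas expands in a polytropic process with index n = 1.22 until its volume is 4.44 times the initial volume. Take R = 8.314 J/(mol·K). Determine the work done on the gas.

-12500 J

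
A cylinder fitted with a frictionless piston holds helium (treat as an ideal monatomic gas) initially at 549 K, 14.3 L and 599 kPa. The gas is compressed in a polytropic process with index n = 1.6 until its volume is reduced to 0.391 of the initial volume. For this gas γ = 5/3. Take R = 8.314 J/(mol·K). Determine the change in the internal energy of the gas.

9720 J

n = P₁V₁/(RT₁) = 599×14.3/(8.314×549) = 1.88 mol.
Polytropic n=1.6: T₂ = T₁(V₁/V₂)^(n−1) = 549×(2.56)^0.60 = 964 K; P₂ = P₁(V₁/V₂)^n = 2690 kPa.
For an ideal gas ΔU = nCvΔT with Cv = (3/2)R = 12.5 J/(mol·K).
ΔU = 1.88×12.5×(964−549) = 9720 J.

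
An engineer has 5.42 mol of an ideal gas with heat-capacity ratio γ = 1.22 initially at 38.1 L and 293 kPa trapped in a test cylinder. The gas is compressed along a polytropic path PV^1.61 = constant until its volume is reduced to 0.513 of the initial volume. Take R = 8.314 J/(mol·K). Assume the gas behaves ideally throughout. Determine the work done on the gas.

9200 J

T₁ = P₁V₁/(nR) = 293×38.1/(5.42×8.314) = 248 K.
Polytropic n=1.61: T₂ = T₁(V₁/V₂)^(n−1) = 248×(1.95)^0.61 = 372 K; P₂ = P₁(V₁/V₂)^n = 858 kPa.
W = (P₁V₁−P₂V₂)/(n−1) = (293×38.1−858×19.5)/0.61 = -9200 J.
Work done on the gas = −W_by = 9200 J.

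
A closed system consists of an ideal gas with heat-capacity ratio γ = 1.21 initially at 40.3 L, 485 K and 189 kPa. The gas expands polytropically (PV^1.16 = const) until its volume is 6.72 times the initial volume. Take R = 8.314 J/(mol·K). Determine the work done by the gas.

n = P₁V₁/(RT₁) = 189×40.3/(8.314×485) = 1.89 mol.
Polytropic n=1.16: T₂ = T₁(V₁/V₂)^(n−1) = 485×(0.149)^0.16 = 358 K; P₂ = P₁(V₁/V₂)^n = 20.7 kPa.
W = (P₁V₁−P₂V₂)/(n−1) = (189×40.3−20.7×271)/0.16 = 12500 J.

12500 J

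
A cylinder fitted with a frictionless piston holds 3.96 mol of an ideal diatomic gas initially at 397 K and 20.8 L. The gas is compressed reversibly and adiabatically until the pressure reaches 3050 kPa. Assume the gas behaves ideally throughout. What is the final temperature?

P₁ = nRT₁/V₁ = 3.96×8.314×397/20.8 = 628 kPa.
Adiabatic: T₂/T₁ = (P₂/P₁)^((γ−1)/γ) ⇒ T₂ = 397×(4.85)^0.286 = 623 K; V₂ = 6.73 L.

623 K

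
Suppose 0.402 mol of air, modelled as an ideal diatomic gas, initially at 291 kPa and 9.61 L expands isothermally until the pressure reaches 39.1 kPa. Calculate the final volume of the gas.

71.5 L

T₁ = P₁V₁/(nR) = 291×9.61/(0.402×8.314) = 837 K.
Isothermal: T stays 837 K; PV = const ⇒ V₂ = 71.5 L, P₂ = 39.1 kPa.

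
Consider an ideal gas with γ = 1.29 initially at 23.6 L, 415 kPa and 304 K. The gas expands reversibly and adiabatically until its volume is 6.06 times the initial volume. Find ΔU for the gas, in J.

-13700 J

n = P₁V₁/(RT₁) = 415×23.6/(8.314×304) = 3.88 mol.
Adiabatic: TV^(γ−1) = const ⇒ T₂ = 304×(0.165)^0.290 = 180 K; PV^γ = const ⇒ P₂ = 40.6 kPa.
For an ideal gas ΔU = nCvΔT with Cv = R/(γ−1) = 28.7 J/(mol·K).
ΔU = 3.88×28.7×(180−304) = -13700 J.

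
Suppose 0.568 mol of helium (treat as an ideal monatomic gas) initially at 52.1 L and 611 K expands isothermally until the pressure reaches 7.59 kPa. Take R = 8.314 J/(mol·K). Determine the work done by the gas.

5730 J

P₁ = nRT₁/V₁ = 0.568×8.314×611/52.1 = 55.4 kPa.
Isothermal: T stays 611 K; PV = const ⇒ V₂ = 380 L, P₂ = 7.59 kPa.
W = nRT ln(V₂/V₁) = 0.568×8.314×611×ln(7.30) = 5730 J.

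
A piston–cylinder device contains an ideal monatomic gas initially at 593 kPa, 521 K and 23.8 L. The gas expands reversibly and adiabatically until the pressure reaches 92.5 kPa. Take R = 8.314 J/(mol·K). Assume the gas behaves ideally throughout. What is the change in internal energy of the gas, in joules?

n = P₁V₁/(RT₁) = 593×23.8/(8.314×521) = 3.26 mol.
Adiabatic: T₂/T₁ = (P₂/P₁)^((γ−1)/γ) ⇒ T₂ = 521×(0.156)^0.400 = 248 K; V₂ = 72.6 L.
For an ideal gas ΔU = nCvΔT with Cv = (3/2)R = 12.5 J/(mol·K).
ΔU = 3.26×12.5×(248−521) = -11100 J.

-11100 J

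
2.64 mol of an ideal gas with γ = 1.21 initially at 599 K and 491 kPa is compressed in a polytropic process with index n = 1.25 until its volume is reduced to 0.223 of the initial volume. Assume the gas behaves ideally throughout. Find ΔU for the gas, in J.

28500 J

V₁ = nRT₁/P₁ = 2.64×8.314×599/491 = 26.8 L.
Polytropic n=1.25: T₂ = T₁(V₁/V₂)^(n−1) = 599×(4.48)^0.25 = 872 K; P₂ = P₁(V₁/V₂)^n = 3200 kPa.
For an ideal gas ΔU = nCvΔT with Cv = R/(γ−1) = 39.6 J/(mol·K).
ΔU = 2.64×39.6×(872−599) = 28500 J.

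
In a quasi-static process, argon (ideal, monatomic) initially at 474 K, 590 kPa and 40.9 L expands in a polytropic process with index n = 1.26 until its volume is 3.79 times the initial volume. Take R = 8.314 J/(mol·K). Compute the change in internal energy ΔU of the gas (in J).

-10600 J

n = P₁V₁/(RT₁) = 590×40.9/(8.314×474) = 6.12 mol.
Polytropic n=1.26: T₂ = T₁(V₁/V₂)^(n−1) = 474×(0.264)^0.26 = 335 K; P₂ = P₁(V₁/V₂)^n = 110 kPa.
For an ideal gas ΔU = nCvΔT with Cv = (3/2)R = 12.5 J/(mol·K).
ΔU = 6.12×12.5×(335−474) = -10600 J.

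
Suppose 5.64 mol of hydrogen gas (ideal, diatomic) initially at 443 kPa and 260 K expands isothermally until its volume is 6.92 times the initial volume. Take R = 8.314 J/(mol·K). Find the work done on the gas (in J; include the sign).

-23600 J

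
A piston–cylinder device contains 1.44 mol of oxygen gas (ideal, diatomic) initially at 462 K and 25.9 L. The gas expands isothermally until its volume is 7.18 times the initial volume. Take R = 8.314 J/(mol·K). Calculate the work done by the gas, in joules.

P₁ = nRT₁/V₁ = 1.44×8.314×462/25.9 = 214 kPa.
Isothermal: T stays 462 K; PV = const ⇒ V₂ = 186 L, P₂ = 29.7 kPa.
W = nRT ln(V₂/V₁) = 1.44×8.314×462×ln(7.18) = 10900 J.

10900 J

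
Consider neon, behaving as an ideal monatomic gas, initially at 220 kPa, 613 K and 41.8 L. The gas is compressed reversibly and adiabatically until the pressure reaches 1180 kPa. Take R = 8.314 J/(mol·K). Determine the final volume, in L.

Adiabatic: T₂/T₁ = (P₂/P₁)^((γ−1)/γ) ⇒ T₂ = 613×(5.36)^0.400 = 1200 K; V₂ = 15.3 L.

15.3 L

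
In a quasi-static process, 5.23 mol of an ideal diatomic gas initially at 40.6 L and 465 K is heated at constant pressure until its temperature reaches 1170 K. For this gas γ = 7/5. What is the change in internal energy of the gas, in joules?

76600 J

P₁ = nRT₁/V₁ = 5.23×8.314×465/40.6 = 498 kPa.
Isobaric: P stays 498 kPa; V/T = const ⇒ T₂ = 1170 K, V₂ = 102 L.
For an ideal gas ΔU = nCvΔT with Cv = (5/2)R = 20.8 J/(mol·K).
ΔU = 5.23×20.8×(1170−465) = 76600 J.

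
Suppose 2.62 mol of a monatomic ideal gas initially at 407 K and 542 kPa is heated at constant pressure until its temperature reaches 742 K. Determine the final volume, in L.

29.8 L

V₁ = nRT₁/P₁ = 2.62×8.314×407/542 = 16.4 L.
Isobaric: P stays 542 kPa; V/T = const ⇒ T₂ = 742 K, V₂ = 29.8 L.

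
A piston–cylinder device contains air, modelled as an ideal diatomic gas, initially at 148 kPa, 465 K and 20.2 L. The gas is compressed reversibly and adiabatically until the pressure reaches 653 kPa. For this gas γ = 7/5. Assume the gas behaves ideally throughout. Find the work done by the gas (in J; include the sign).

n = P₁V₁/(RT₁) = 148×20.2/(8.314×465) = 0.773 mol.
Adiabatic: T₂/T₁ = (P₂/P₁)^((γ−1)/γ) ⇒ T₂ = 465×(4.41)^0.286 = 711 K; V₂ = 7.00 L.
ΔU = nCvΔT = 0.773×20.8×(711−465) = 3950 J.
Q = 0 for an adiabatic process, so W = −ΔU = -3950 J.

-3950 J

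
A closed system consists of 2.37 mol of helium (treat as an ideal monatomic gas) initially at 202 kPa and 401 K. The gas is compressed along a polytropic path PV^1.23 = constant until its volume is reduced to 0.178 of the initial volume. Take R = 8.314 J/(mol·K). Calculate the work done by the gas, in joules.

V₁ = nRT₁/P₁ = 2.37×8.314×401/202 = 39.1 L.
Polytropic n=1.23: T₂ = T₁(V₁/V₂)^(n−1) = 401×(5.62)^0.23 = 596 K; P₂ = P₁(V₁/V₂)^n = 1690 kPa.
W = (P₁V₁−P₂V₂)/(n−1) = (202×39.1−1690×6.96)/0.23 = -16700 J.

-16700 J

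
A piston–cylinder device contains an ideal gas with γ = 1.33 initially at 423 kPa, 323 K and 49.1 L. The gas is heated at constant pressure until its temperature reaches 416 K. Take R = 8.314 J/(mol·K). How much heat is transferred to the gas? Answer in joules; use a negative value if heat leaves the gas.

24100 J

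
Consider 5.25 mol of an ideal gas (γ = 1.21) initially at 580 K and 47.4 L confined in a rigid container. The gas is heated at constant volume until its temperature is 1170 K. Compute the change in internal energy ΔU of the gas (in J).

P₁ = nRT₁/V₁ = 5.25×8.314×580/47.4 = 534 kPa.
Isochoric: V stays 47.4 L; P/T = const ⇒ T₂ = 1170 K, P₂ = 1080 kPa.
For an ideal gas ΔU = nCvΔT with Cv = R/(γ−1) = 39.6 J/(mol·K).
ΔU = 5.25×39.6×(1170−580) = 123000 J.

123000 J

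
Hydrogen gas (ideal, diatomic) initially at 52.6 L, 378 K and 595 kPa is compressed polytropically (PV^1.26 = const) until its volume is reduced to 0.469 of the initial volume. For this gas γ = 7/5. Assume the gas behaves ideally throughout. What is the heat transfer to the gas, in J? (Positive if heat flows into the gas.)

-9170 J

n = P₁V₁/(RT₁) = 595×52.6/(8.314×378) = 9.96 mol.
Polytropic n=1.26: T₂ = T₁(V₁/V₂)^(n−1) = 378×(2.13)^0.26 = 460 K; P₂ = P₁(V₁/V₂)^n = 1540 kPa.
W = (P₁V₁−P₂V₂)/(n−1) = (595×52.6−1540×24.7)/0.26 = -26200 J.
ΔU = nCvΔT = 9.96×20.8×(460−378) = 17000 J.
Q = ΔU + W = -9170 J.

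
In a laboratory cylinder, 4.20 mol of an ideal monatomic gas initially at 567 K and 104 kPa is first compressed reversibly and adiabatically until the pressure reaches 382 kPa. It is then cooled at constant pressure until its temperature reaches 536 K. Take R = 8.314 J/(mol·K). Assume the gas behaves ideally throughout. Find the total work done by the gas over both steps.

-34900 J

V₁ = nRT₁/P₁ = 4.20×8.314×567/104 = 190 L.
Step 1 — Adiabatic: T₂/T₁ = (P₂/P₁)^((γ−1)/γ) ⇒ T₂ = 567×(3.67)^0.400 = 954 K; V₂ = 87.2 L.
ΔU = nCvΔT = 4.20×12.5×(954−567) = 20300 J.
Q = 0 for an adiabatic process, so W = −ΔU = -20300 J.
State after step 1: P = 382 kPa, V = 87.2 L, T = 954 K.
Step 2 — Isobaric: P stays 382 kPa; V/T = const ⇒ T₂ = 536 K, V₂ = 49.0 L.
W = PΔV = 382×(49.0−87.2) kPa·L = -14600 J.
ΔU = nCvΔT = 4.20×12.5×(536−954) = -21900 J.
Q = ΔU + W = nCpΔT = -36500 J.
Net over both steps: W = -34900 J, Q = -36500 J, ΔU = -1620 J.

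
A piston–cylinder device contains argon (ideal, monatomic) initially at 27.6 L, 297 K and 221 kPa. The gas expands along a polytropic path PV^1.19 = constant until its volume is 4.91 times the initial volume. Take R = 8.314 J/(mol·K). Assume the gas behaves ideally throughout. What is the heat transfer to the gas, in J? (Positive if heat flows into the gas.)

5990 J

n = P₁V₁/(RT₁) = 221×27.6/(8.314×297) = 2.47 mol.
Polytropic n=1.19: T₂ = T₁(V₁/V₂)^(n−1) = 297×(0.204)^0.19 = 220 K; P₂ = P₁(V₁/V₂)^n = 33.3 kPa.
W = (P₁V₁−P₂V₂)/(n−1) = (221×27.6−33.3×136)/0.19 = 8380 J.
ΔU = nCvΔT = 2.47×12.5×(220−297) = -2390 J.
Q = ΔU + W = 5990 J.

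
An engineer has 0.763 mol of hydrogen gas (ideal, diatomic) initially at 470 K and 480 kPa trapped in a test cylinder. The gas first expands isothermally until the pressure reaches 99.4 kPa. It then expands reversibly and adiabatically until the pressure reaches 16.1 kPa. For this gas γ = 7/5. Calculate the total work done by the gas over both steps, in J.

7720 J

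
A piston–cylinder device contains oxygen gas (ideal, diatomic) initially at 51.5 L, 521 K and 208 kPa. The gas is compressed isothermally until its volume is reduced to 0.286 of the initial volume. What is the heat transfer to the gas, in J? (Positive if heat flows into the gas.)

-13400 J

n = P₁V₁/(RT₁) = 208×51.5/(8.314×521) = 2.47 mol.
Isothermal: T stays 521 K; PV = const ⇒ V₂ = 14.7 L, P₂ = 727 kPa.
ΔU = 0 (ideal gas, T constant).
W = nRT ln(V₂/V₁) = 2.47×8.314×521×ln(0.286) = -13400 J.
Q = ΔU + W = -13400 J.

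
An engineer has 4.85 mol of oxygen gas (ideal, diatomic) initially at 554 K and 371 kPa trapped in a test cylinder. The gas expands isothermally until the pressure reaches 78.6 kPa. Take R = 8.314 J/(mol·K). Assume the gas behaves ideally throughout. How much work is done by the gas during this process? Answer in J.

34700 J

V₁ = nRT₁/P₁ = 4.85×8.314×554/371 = 60.2 L.
Isothermal: T stays 554 K; PV = const ⇒ V₂ = 284 L, P₂ = 78.6 kPa.
W = nRT ln(V₂/V₁) = 4.85×8.314×554×ln(4.72) = 34700 J.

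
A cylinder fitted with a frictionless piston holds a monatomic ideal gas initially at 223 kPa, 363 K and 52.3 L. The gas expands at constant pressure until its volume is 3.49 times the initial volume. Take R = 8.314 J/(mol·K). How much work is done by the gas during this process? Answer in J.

29000 J

n = P₁V₁/(RT₁) = 223×52.3/(8.314×363) = 3.86 mol.
Isobaric: P stays 223 kPa; V/T = const ⇒ T₂ = 1270 K, V₂ = 183 L.
W = PΔV = 223×(183−52.3) kPa·L = 29000 J.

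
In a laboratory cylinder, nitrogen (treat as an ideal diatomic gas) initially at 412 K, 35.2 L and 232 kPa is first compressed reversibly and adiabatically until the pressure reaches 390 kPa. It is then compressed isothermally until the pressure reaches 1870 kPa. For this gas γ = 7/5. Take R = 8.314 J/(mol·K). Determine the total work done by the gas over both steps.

n = P₁V₁/(RT₁) = 232×35.2/(8.314×412) = 2.38 mol.
Step 1 — Adiabatic: T₂/T₁ = (P₂/P₁)^((γ−1)/γ) ⇒ T₂ = 412×(1.68)^0.286 = 478 K; V₂ = 24.3 L.
ΔU = nCvΔT = 2.38×20.8×(478−412) = 3270 J.
Q = 0 for an adiabatic process, so W = −ΔU = -3270 J.
State after step 1: P = 390 kPa, V = 24.3 L, T = 478 K.
Step 2 — Isothermal: T stays 478 K; PV = const ⇒ V₂ = 5.07 L, P₂ = 1870 kPa.
ΔU = 0 (ideal gas, T constant).
W = nRT ln(V₂/V₁) = 2.38×8.314×478×ln(0.209) = -14800 J.
Q = ΔU + W = -14800 J.
Net over both steps: W = -18100 J, Q = -14800 J, ΔU = 3270 J.

-18100 J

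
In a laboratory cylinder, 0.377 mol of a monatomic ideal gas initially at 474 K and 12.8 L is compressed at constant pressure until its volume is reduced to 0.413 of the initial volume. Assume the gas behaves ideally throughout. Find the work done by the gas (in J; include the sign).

P₁ = nRT₁/V₁ = 0.377×8.314×474/12.8 = 116 kPa.
Isobaric: P stays 116 kPa; V/T = const ⇒ T₂ = 196 K, V₂ = 5.29 L.
W = PΔV = 116×(5.29−12.8) kPa·L = -872 J.

-872 J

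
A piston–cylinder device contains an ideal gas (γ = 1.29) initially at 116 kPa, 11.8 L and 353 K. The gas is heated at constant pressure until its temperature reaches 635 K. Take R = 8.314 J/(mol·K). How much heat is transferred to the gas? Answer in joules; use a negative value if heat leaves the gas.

n = P₁V₁/(RT₁) = 116×11.8/(8.314×353) = 0.466 mol.
Isobaric: P stays 116 kPa; V/T = const ⇒ T₂ = 635 K, V₂ = 21.2 L.
W = PΔV = 116×(21.2−11.8) kPa·L = 1090 J.
ΔU = nCvΔT = 0.466×28.7×(635−353) = 3770 J.
Q = ΔU + W = nCpΔT = 4860 J.

4860 J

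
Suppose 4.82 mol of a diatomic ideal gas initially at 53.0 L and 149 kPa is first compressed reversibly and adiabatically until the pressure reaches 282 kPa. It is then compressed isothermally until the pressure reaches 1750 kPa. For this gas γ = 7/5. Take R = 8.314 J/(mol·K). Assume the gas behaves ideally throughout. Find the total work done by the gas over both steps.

-21200 J

T₁ = P₁V₁/(nR) = 149×53.0/(4.82×8.314) = 197 K.
Step 1 — Adiabatic: T₂/T₁ = (P₂/P₁)^((γ−1)/γ) ⇒ T₂ = 197×(1.89)^0.286 = 236 K; V₂ = 33.6 L.
ΔU = nCvΔT = 4.82×20.8×(236−197) = 3950 J.
Q = 0 for an adiabatic process, so W = −ΔU = -3950 J.
State after step 1: P = 282 kPa, V = 33.6 L, T = 236 K.
Step 2 — Isothermal: T stays 236 K; PV = const ⇒ V₂ = 5.41 L, P₂ = 1750 kPa.
ΔU = 0 (ideal gas, T constant).
W = nRT ln(V₂/V₁) = 4.82×8.314×236×ln(0.161) = -17300 J.
Q = ΔU + W = -17300 J.
Net over both steps: W = -21200 J, Q = -17300 J, ΔU = 3950 J.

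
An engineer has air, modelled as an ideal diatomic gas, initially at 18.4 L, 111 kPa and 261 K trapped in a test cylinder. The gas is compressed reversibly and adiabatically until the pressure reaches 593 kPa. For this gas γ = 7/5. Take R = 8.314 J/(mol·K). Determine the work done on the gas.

3140 J

n = P₁V₁/(RT₁) = 111×18.4/(8.314×261) = 0.941 mol.
Adiabatic: T₂/T₁ = (P₂/P₁)^((γ−1)/γ) ⇒ T₂ = 261×(5.34)^0.286 = 421 K; V₂ = 5.56 L.
ΔU = nCvΔT = 0.941×20.8×(421−261) = 3140 J.
Q = 0 for an adiabatic process, so W = −ΔU = -3140 J.
Work done on the gas = −W_by = 3140 J.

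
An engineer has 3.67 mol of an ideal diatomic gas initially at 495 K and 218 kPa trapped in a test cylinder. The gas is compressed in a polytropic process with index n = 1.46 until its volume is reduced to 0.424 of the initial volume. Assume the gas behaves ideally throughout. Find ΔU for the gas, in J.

18300 J

V₁ = nRT₁/P₁ = 3.67×8.314×495/218 = 69.3 L.
Polytropic n=1.46: T₂ = T₁(V₁/V₂)^(n−1) = 495×(2.36)^0.46 = 735 K; P₂ = P₁(V₁/V₂)^n = 763 kPa.
For an ideal gas ΔU = nCvΔT with Cv = (5/2)R = 20.8 J/(mol·K).
ΔU = 3.67×20.8×(735−495) = 18300 J.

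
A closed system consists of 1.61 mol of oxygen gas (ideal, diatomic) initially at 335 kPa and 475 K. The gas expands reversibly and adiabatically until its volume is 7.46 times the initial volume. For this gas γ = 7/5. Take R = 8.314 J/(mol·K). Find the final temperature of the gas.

V₁ = nRT₁/P₁ = 1.61×8.314×475/335 = 19.0 L.
Adiabatic: TV^(γ−1) = const ⇒ T₂ = 475×(0.134)^0.400 = 213 K; PV^γ = const ⇒ P₂ = 20.1 kPa.

213 K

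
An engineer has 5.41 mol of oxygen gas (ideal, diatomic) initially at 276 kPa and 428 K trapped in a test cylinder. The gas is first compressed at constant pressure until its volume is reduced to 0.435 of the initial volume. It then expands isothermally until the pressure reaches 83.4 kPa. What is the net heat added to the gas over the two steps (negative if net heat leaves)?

V₁ = nRT₁/P₁ = 5.41×8.314×428/276 = 69.7 L.
Step 1 — Isobaric: P stays 276 kPa; V/T = const ⇒ T₂ = 186 K, V₂ = 30.3 L.
W = PΔV = 276×(30.3−69.7) kPa·L = -10900 J.
ΔU = nCvΔT = 5.41×20.8×(186−428) = -27200 J.
Q = ΔU + W = nCpΔT = -38100 J.
State after step 1: P = 276 kPa, V = 30.3 L, T = 186 K.
Step 2 — Isothermal: T stays 186 K; PV = const ⇒ V₂ = 100 L, P₂ = 83.4 kPa.
ΔU = 0 (ideal gas, T constant).
W = nRT ln(V₂/V₁) = 5.41×8.314×186×ln(3.31) = 10000 J.
Q = ΔU + W = 10000 J.
Net over both steps: W = -855 J, Q = -28000 J, ΔU = -27200 J.

-28000 J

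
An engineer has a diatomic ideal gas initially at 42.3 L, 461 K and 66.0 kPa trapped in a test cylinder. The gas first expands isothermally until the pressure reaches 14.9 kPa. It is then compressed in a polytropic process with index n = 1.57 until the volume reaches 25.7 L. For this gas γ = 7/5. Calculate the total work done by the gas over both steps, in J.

-6150 J

n = P₁V₁/(RT₁) = 66.0×42.3/(8.314×461) = 0.728 mol.
Step 1 — Isothermal: T stays 461 K; PV = const ⇒ V₂ = 187 L, P₂ = 14.9 kPa.
ΔU = 0 (ideal gas, T constant).
W = nRT ln(V₂/V₁) = 0.728×8.314×461×ln(4.43) = 4160 J.
Q = ΔU + W = 4160 J.
State after step 1: P = 14.9 kPa, V = 187 L, T = 461 K.
Step 2 — Polytropic n=1.57: T₂ = T₁(V₁/V₂)^(n−1) = 461×(7.29)^0.57 = 1430 K; P₂ = P₁(V₁/V₂)^n = 337 kPa.
W = (P₁V₁−P₂V₂)/(n−1) = (14.9×187−337×25.7)/0.57 = -10300 J.
ΔU = nCvΔT = 0.728×20.8×(1430−461) = 14700 J.
Q = ΔU + W = 4380 J.
Net over both steps: W = -6150 J, Q = 8530 J, ΔU = 14700 J.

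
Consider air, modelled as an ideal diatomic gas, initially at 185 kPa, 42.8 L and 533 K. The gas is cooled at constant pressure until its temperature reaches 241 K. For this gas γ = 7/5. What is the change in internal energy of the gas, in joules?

-10800 J

n = P₁V₁/(RT₁) = 185×42.8/(8.314×533) = 1.79 mol.
Isobaric: P stays 185 kPa; V/T = const ⇒ T₂ = 241 K, V₂ = 19.4 L.
For an ideal gas ΔU = nCvΔT with Cv = (5/2)R = 20.8 J/(mol·K).
ΔU = 1.79×20.8×(241−533) = -10800 J.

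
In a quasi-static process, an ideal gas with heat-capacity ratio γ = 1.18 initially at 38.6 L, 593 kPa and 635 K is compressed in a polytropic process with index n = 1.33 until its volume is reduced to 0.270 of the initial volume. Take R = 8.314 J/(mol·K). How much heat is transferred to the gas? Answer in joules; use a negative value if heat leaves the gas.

31200 J

n = P₁V₁/(RT₁) = 593×38.6/(8.314×635) = 4.34 mol.
Polytropic n=1.33: T₂ = T₁(V₁/V₂)^(n−1) = 635×(3.70)^0.33 = 978 K; P₂ = P₁(V₁/V₂)^n = 3380 kPa.
W = (P₁V₁−P₂V₂)/(n−1) = (593×38.6−3380×10.4)/0.33 = -37500 J.
ΔU = nCvΔT = 4.34×46.2×(978−635) = 68700 J.
Q = ΔU + W = 31200 J.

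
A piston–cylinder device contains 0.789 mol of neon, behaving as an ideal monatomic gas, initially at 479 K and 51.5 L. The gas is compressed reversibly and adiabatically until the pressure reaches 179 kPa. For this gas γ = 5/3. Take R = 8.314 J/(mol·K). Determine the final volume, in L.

27.0 L

P₁ = nRT₁/V₁ = 0.789×8.314×479/51.5 = 61.0 kPa.
Adiabatic: T₂/T₁ = (P₂/P₁)^((γ−1)/γ) ⇒ T₂ = 479×(2.93)^0.400 = 737 K; V₂ = 27.0 L.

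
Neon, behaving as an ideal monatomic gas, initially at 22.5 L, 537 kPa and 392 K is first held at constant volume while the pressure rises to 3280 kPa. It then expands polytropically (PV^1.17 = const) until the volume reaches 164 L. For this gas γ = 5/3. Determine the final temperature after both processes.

1710 K

n = P₁V₁/(RT₁) = 537×22.5/(8.314×392) = 3.71 mol.
Step 1 — Isochoric: V stays 22.5 L; P/T = const ⇒ T₂ = 2390 K, P₂ = 3280 kPa.
W = 0 (no volume change).
ΔU = nCvΔT = 3.71×12.5×(2390−392) = 92600 J.
Q = ΔU = 92600 J.
State after step 1: P = 3280 kPa, V = 22.5 L, T = 2390 K.
Step 2 — Polytropic n=1.17: T₂ = T₁(V₁/V₂)^(n−1) = 2390×(0.137)^0.17 = 1710 K; P₂ = P₁(V₁/V₂)^n = 321 kPa.
W = (P₁V₁−P₂V₂)/(n−1) = (3280×22.5−321×164)/0.17 = 124000 J.
ΔU = nCvΔT = 3.71×12.5×(1710−2390) = -31700 J.
Q = ΔU + W = 92700 J.
Net over both steps: W = 124000 J, Q = 185000 J, ΔU = 60900 J.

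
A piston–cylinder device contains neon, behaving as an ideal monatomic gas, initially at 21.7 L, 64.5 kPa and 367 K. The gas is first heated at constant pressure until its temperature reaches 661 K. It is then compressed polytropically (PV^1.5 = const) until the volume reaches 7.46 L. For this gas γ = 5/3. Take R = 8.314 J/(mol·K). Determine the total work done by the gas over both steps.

-5380 J

n = P₁V₁/(RT₁) = 64.5×21.7/(8.314×367) = 0.459 mol.
Step 1 — Isobaric: P stays 64.5 kPa; V/T = const ⇒ T₂ = 661 K, V₂ = 39.1 L.
W = PΔV = 64.5×(39.1−21.7) kPa·L = 1120 J.
ΔU = nCvΔT = 0.459×12.5×(661−367) = 1680 J.
Q = ΔU + W = nCpΔT = 2800 J.
State after step 1: P = 64.5 kPa, V = 39.1 L, T = 661 K.
Step 2 — Polytropic n=1.5: T₂ = T₁(V₁/V₂)^(n−1) = 661×(5.24)^0.50 = 1510 K; P₂ = P₁(V₁/V₂)^n = 773 kPa.
W = (P₁V₁−P₂V₂)/(n−1) = (64.5×39.1−773×7.46)/0.50 = -6500 J.
ΔU = nCvΔT = 0.459×12.5×(1510−661) = 4870 J.
Q = ΔU + W = -1620 J.
Net over both steps: W = -5380 J, Q = 1180 J, ΔU = 6560 J.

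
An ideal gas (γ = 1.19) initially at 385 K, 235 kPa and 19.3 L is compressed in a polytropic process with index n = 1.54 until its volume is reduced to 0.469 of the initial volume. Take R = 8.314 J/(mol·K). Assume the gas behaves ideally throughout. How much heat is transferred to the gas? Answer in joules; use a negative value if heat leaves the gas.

n = P₁V₁/(RT₁) = 235×19.3/(8.314×385) = 1.42 mol.
Polytropic n=1.54: T₂ = T₁(V₁/V₂)^(n−1) = 385×(2.13)^0.54 = 579 K; P₂ = P₁(V₁/V₂)^n = 754 kPa.
W = (P₁V₁−P₂V₂)/(n−1) = (235×19.3−754×9.05)/0.54 = -4240 J.
ΔU = nCvΔT = 1.42×43.8×(579−385) = 12100 J.
Q = ΔU + W = 7810 J.

7810 J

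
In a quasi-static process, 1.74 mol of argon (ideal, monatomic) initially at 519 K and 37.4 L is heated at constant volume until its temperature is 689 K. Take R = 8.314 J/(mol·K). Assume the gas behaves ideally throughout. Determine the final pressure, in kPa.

267 kPa

P₁ = nRT₁/V₁ = 1.74×8.314×519/37.4 = 201 kPa.
Isochoric: V stays 37.4 L; P/T = const ⇒ T₂ = 689 K, P₂ = 267 kPa.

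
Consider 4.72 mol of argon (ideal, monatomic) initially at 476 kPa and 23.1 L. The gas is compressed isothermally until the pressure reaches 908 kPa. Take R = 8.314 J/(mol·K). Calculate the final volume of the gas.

12.1 L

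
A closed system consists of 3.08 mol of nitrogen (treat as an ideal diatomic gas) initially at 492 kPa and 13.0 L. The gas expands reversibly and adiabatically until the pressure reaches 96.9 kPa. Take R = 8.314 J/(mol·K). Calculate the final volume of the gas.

41.5 L

T₁ = P₁V₁/(nR) = 492×13.0/(3.08×8.314) = 250 K.
Adiabatic: T₂/T₁ = (P₂/P₁)^((γ−1)/γ) ⇒ T₂ = 250×(0.197)^0.286 = 157 K; V₂ = 41.5 L.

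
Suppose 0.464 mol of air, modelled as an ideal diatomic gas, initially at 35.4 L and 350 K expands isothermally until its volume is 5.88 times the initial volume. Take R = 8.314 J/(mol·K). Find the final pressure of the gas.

6.49 kPa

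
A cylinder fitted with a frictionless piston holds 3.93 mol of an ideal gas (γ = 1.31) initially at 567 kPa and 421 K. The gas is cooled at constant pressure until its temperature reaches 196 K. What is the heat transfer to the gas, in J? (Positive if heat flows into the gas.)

-31100 J

V₁ = nRT₁/P₁ = 3.93×8.314×421/567 = 24.3 L.
Isobaric: P stays 567 kPa; V/T = const ⇒ T₂ = 196 K, V₂ = 11.3 L.
W = PΔV = 567×(11.3−24.3) kPa·L = -7350 J.
ΔU = nCvΔT = 3.93×26.8×(196−421) = -23700 J.
Q = ΔU + W = nCpΔT = -31100 J.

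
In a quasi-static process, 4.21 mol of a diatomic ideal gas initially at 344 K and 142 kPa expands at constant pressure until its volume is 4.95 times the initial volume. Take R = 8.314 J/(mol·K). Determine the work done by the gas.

47600 J

V₁ = nRT₁/P₁ = 4.21×8.314×344/142 = 84.8 L.
Isobaric: P stays 142 kPa; V/T = const ⇒ T₂ = 1700 K, V₂ = 420 L.
W = PΔV = 142×(420−84.8) kPa·L = 47600 J.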